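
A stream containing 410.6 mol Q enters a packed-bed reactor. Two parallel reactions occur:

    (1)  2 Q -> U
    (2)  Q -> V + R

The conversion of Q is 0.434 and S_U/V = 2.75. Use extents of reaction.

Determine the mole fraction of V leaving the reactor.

0.0756

Conversion of Q: Q consumed = 0.434 × 410.6 = 178.2 mol = 2ξ₁ + 1ξ₂.
Selectivity: 1ξ₁ / (1ξ₂) = 2.75 → ξ₁ = 2.75 ξ₂.
Substitute: (2·2.75 + 1) ξ₂ = 178.2 → ξ₂ = 27.42 mol, ξ₁ = 75.39 mol.
Outlet amounts (n = n₀ + Σ ν·ξ):
  Q: 410.6 − 2(75.39) − 1(27.42) = 232.4
  U: 0 + 1(75.39) = 75.39
  V: 0 + 1(27.42) = 27.42
  R: 0 + 1(27.42) = 27.42
Total out = 362.6 mol; y_V = 27.42 / 362.6 = 0.0756.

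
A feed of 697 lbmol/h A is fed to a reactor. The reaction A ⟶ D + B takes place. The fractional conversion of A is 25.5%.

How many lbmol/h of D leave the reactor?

A reacted = 0.255 × 697 = 177.7 lbmol/h; ν_A = −1, so ξ = 177.7/1 = 177.7 lbmol/h.
Outlet amounts (n = n₀ + ν ξ):
  A: 697 − 1(177.7) = 519.3
  D: 0 + 1(177.7) = 177.7
  B: 0 + 1(177.7) = 177.7

178 lbmol/h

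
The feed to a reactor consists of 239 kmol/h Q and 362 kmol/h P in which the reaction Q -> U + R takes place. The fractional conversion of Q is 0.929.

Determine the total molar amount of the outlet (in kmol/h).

Q reacted = 0.929 × 239 = 222 kmol/h; ν_Q = −1, so ξ = 222/1 = 222 kmol/h.
Outlet amounts (n = n₀ + ν ξ):
  Q: 239 − 1(222) = 16.97
  U: 0 + 1(222) = 222
  R: 0 + 1(222) = 222
  P: 362 (inert)
Total out = 16.97 + 222 + 222 + 362 = 823 kmol/h.

823 kmol/h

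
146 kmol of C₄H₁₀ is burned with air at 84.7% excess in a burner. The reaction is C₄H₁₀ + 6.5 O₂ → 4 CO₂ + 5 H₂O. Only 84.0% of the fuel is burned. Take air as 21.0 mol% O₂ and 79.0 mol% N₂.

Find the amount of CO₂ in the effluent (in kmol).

491 kmol

Stoichiometric O₂ = 6.5 × 146 = 949 kmol; O₂ fed = 949 × 1.847 = 1753 kmol.
N₂ fed = 1753 × 79/21 = 6594 kmol.
Fuel reacted = 0.84 × 146 → ξ = 122.6 kmol.
Outlet (n = n₀ + ν ξ):
  C₄H₁₀: 146 − 1(122.6) = 23.36
  O₂: 1753 − 6.5(122.6) = 955.6
  N₂: 6594 (inert)
  CO₂: 0 + 4(122.6) = 490.6
  H₂O: 0 + 5(122.6) = 613.2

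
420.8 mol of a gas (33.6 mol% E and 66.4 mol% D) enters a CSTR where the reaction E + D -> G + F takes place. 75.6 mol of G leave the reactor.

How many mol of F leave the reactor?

75.6 mol

For G: n = n₀ + 1ξ → 75.6 = 0 + 1ξ, giving ξ = 75.6 mol.
Outlet amounts (n = n₀ + ν ξ):
  E: 141.4 − 1(75.6) = 65.79
  D: 279.4 − 1(75.6) = 203.8
  G: 0 + 1(75.6) = 75.6
  F: 0 + 1(75.6) = 75.6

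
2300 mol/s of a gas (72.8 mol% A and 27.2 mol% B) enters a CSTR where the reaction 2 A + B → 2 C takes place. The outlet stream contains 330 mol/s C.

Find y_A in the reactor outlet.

0.63

For C: n = n₀ + 2ξ → 330 = 0 + 2ξ, giving ξ = 165 mol/s.
Outlet amounts (n = n₀ + ν ξ):
  A: 1674 − 2(165) = 1344
  B: 625.6 − 1(165) = 460.6
  C: 0 + 2(165) = 330
Total out = 2135 mol/s; y_A = 1344 / 2135 = 0.6297.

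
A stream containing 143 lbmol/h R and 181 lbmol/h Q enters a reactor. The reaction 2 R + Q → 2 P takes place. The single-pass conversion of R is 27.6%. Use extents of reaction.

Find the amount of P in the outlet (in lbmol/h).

39.5 lbmol/h

R reacted = 0.276 × 143 = 39.47 lbmol/h; ν_R = −2, so ξ = 39.47/2 = 19.73 lbmol/h.
Outlet amounts (n = n₀ + ν ξ):
  R: 143 − 2(19.73) = 103.5
  Q: 181 − 1(19.73) = 161.3
  P: 0 + 2(19.73) = 39.47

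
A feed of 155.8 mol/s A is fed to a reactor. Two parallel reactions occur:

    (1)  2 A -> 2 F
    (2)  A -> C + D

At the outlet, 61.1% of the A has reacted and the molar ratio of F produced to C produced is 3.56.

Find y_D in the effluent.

Conversion of A: A consumed = 0.611 × 155.8 = 95.19 mol/s = 2ξ₁ + 1ξ₂.
Selectivity: 2ξ₁ / (1ξ₂) = 3.56 → ξ₁ = 1.78 ξ₂.
Substitute: (2·1.78 + 1) ξ₂ = 95.19 → ξ₂ = 20.88 mol/s, ξ₁ = 37.16 mol/s.
Outlet amounts (n = n₀ + Σ ν·ξ):
  A: 155.8 − 2(37.16) − 1(20.88) = 60.61
  F: 0 + 2(37.16) = 74.32
  C: 0 + 1(20.88) = 20.88
  D: 0 + 1(20.88) = 20.88
Total out = 176.7 mol/s; y_D = 20.88 / 176.7 = 0.1182.

0.118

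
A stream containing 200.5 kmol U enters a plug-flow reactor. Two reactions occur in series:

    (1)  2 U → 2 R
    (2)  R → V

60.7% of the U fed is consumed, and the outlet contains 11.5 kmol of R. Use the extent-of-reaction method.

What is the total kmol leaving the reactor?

200 kmol

Conversion of U: U consumed = 2ξ₁ = 0.607 × 200.5 → ξ₁ = 60.85 kmol.
R balance: n_R = 0 + 2ξ₁ − 1ξ₂ = 11.5 → ξ₂ = (2·60.85 − 11.5)/1 = 110.2 kmol.
Outlet amounts (n = n₀ + Σ ν·ξ):
  U: 200.5 − 2(60.85) = 78.8
  R: 0 + 2(60.85) − 1(110.2) = 11.5
  V: 0 + 1(110.2) = 110.2
Total out = 78.8 + 11.5 + 110.2 = 200.5 kmol.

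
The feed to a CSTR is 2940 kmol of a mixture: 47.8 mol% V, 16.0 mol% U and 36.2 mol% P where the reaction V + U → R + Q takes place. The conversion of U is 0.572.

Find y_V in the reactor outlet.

U reacted = 0.572 × 470.4 = 269.1 kmol; ν_U = −1, so ξ = 269.1/1 = 269.1 kmol.
Outlet amounts (n = n₀ + ν ξ):
  V: 1405 − 1(269.1) = 1136
  U: 470.4 − 1(269.1) = 201.3
  R: 0 + 1(269.1) = 269.1
  Q: 0 + 1(269.1) = 269.1
  P: 1064 (inert)
Total out = 2940 kmol; y_V = 1136 / 2940 = 0.3865.

0.386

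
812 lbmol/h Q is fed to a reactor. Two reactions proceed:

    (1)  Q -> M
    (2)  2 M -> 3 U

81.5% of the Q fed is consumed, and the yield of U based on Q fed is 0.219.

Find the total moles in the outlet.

871 lbmol/h

Conversion of Q: Q consumed = 1ξ₁ = 0.815 × 812 → ξ₁ = 661.8 lbmol/h.
Yield of U: 3ξ₂ / 812 = 0.219 → ξ₂ = 59.28 lbmol/h.
Outlet amounts (n = n₀ + Σ ν·ξ):
  Q: 812 − 1(661.8) = 150.2
  M: 0 + 1(661.8) − 2(59.28) = 543.2
  U: 0 + 3(59.28) = 177.8
Total out = 150.2 + 543.2 + 177.8 = 871.3 lbmol/h.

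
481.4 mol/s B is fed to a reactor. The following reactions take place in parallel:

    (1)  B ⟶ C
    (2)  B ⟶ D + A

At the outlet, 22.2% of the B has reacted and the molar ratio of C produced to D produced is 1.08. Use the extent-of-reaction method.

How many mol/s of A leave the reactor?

51.4 mol/s

Conversion of B: B consumed = 0.222 × 481.4 = 106.9 mol/s = 1ξ₁ + 1ξ₂.
Selectivity: 1ξ₁ / (1ξ₂) = 1.08 → ξ₁ = 1.08 ξ₂.
Substitute: (1·1.08 + 1) ξ₂ = 106.9 → ξ₂ = 51.38 mol/s, ξ₁ = 55.49 mol/s.
Outlet amounts (n = n₀ + Σ ν·ξ):
  B: 481.4 − 1(55.49) − 1(51.38) = 374.5
  C: 0 + 1(55.49) = 55.49
  D: 0 + 1(51.38) = 51.38
  A: 0 + 1(51.38) = 51.38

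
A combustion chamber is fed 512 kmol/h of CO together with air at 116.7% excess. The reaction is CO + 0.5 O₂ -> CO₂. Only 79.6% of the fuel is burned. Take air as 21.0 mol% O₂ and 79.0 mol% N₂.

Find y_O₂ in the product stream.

Stoichiometric O₂ = 0.5 × 512 = 256 kmol/h; O₂ fed = 256 × 2.167 = 554.8 kmol/h.
N₂ fed = 554.8 × 79/21 = 2087 kmol/h.
Fuel reacted = 0.796 × 512 → ξ = 407.6 kmol/h.
Outlet (n = n₀ + ν ξ):
  CO: 512 − 1(407.6) = 104.4
  O₂: 554.8 − 0.5(407.6) = 351
  N₂: 2087 (inert)
  CO₂: 0 + 1(407.6) = 407.6
Total out = 2950 kmol/h; y_O₂ = 351 / 2950 = 0.119.

0.119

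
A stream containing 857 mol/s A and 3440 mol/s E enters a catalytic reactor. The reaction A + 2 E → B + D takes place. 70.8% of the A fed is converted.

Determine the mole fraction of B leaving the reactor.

0.164

A reacted = 0.708 × 857 = 606.8 mol/s; ν_A = −1, so ξ = 606.8/1 = 606.8 mol/s.
Outlet amounts (n = n₀ + ν ξ):
  A: 857 − 1(606.8) = 250.2
  E: 3440 − 2(606.8) = 2226
  B: 0 + 1(606.8) = 606.8
  D: 0 + 1(606.8) = 606.8
Total out = 3690 mol/s; y_B = 606.8 / 3690 = 0.1644.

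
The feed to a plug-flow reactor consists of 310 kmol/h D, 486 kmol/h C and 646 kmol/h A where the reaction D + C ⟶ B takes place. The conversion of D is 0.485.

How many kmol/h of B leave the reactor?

150 kmol/h

D reacted = 0.485 × 310 = 150.3 kmol/h; ν_D = −1, so ξ = 150.3/1 = 150.3 kmol/h.
Outlet amounts (n = n₀ + ν ξ):
  D: 310 − 1(150.3) = 159.7
  C: 486 − 1(150.3) = 335.6
  B: 0 + 1(150.3) = 150.3
  A: 646 (inert)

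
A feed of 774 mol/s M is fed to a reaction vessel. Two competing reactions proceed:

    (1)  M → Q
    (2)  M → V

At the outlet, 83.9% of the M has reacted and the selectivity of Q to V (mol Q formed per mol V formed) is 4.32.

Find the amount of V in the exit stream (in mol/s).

122 mol/s

Conversion of M: M consumed = 0.839 × 774 = 649.4 mol/s = 1ξ₁ + 1ξ₂.
Selectivity: 1ξ₁ / (1ξ₂) = 4.32 → ξ₁ = 4.32 ξ₂.
Substitute: (1·4.32 + 1) ξ₂ = 649.4 → ξ₂ = 122.1 mol/s, ξ₁ = 527.3 mol/s.
Outlet amounts (n = n₀ + Σ ν·ξ):
  M: 774 − 1(527.3) − 1(122.1) = 124.6
  Q: 0 + 1(527.3) = 527.3
  V: 0 + 1(122.1) = 122.1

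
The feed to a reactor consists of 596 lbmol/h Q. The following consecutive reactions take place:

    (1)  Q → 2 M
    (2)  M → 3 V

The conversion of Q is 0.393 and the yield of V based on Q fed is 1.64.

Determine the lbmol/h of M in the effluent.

143 lbmol/h

Conversion of Q: Q consumed = 1ξ₁ = 0.393 × 596 → ξ₁ = 234.2 lbmol/h.
Yield of V: 3ξ₂ / 596 = 1.64 → ξ₂ = 325.8 lbmol/h.
Outlet amounts (n = n₀ + Σ ν·ξ):
  Q: 596 − 1(234.2) = 361.8
  M: 0 + 2(234.2) − 1(325.8) = 142.6
  V: 0 + 3(325.8) = 977.4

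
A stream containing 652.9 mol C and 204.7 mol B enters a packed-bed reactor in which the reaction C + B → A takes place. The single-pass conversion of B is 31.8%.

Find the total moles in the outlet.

793 mol

B reacted = 0.318 × 204.7 = 65.09 mol; ν_B = −1, so ξ = 65.09/1 = 65.09 mol.
Outlet amounts (n = n₀ + ν ξ):
  C: 652.9 − 1(65.09) = 587.8
  B: 204.7 − 1(65.09) = 139.6
  A: 0 + 1(65.09) = 65.09
Total out = 587.8 + 139.6 + 65.09 = 792.5 mol.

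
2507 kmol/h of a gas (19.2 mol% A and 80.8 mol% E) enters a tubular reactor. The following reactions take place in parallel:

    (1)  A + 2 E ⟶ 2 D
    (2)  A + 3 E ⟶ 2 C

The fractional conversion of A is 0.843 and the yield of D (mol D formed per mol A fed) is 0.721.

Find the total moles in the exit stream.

Yield of D: 2ξ₁ / 481.3 = 0.721 → ξ₁ = 173.5 kmol/h.
Conversion of A: 1ξ₁ + 1ξ₂ = 0.843 × 481.3 = 405.8 → ξ₂ = 232.2 kmol/h.
Outlet amounts (n = n₀ + Σ ν·ξ):
  A: 481.3 − 1(173.5) − 1(232.2) = 75.57
  E: 2026 − 2(173.5) − 3(232.2) = 981.9
  D: 0 + 2(173.5) = 347
  C: 0 + 2(232.2) = 464.5
Total out = 75.57 + 981.9 + 347 + 464.5 = 1869 kmol/h.

1870 kmol/h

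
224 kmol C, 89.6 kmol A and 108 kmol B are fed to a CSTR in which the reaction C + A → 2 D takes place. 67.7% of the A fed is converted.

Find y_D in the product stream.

0.288

A reacted = 0.677 × 89.6 = 60.66 kmol; ν_A = −1, so ξ = 60.66/1 = 60.66 kmol.
Outlet amounts (n = n₀ + ν ξ):
  C: 224 − 1(60.66) = 163.3
  A: 89.6 − 1(60.66) = 28.94
  D: 0 + 2(60.66) = 121.3
  B: 108 (inert)
Total out = 421.6 kmol; y_D = 121.3 / 421.6 = 0.2878.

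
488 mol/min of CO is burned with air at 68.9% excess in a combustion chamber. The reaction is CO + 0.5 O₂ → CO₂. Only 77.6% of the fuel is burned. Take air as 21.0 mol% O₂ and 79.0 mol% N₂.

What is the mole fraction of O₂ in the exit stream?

Stoichiometric O₂ = 0.5 × 488 = 244 mol/min; O₂ fed = 244 × 1.689 = 412.1 mol/min.
N₂ fed = 412.1 × 79/21 = 1550 mol/min.
Fuel reacted = 0.776 × 488 → ξ = 378.7 mol/min.
Outlet (n = n₀ + ν ξ):
  CO: 488 − 1(378.7) = 109.3
  O₂: 412.1 − 0.5(378.7) = 222.8
  N₂: 1550 (inert)
  CO₂: 0 + 1(378.7) = 378.7
Total out = 2261 mol/min; y_O₂ = 222.8 / 2261 = 0.09852.

0.0985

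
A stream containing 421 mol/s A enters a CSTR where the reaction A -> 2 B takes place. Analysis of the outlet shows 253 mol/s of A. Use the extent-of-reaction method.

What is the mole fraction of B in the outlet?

0.57

For A: n = n₀ − 1ξ → 253 = 421 − 1ξ, giving ξ = 168 mol/s.
Outlet amounts (n = n₀ + ν ξ):
  A: 421 − 1(168) = 253
  B: 0 + 2(168) = 336
Total out = 589 mol/s; y_B = 336 / 589 = 0.5705.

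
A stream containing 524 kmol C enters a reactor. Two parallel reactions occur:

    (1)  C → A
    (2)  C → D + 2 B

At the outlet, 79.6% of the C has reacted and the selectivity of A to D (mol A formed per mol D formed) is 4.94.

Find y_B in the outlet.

0.211

Conversion of C: C consumed = 0.796 × 524 = 417.1 kmol = 1ξ₁ + 1ξ₂.
Selectivity: 1ξ₁ / (1ξ₂) = 4.94 → ξ₁ = 4.94 ξ₂.
Substitute: (1·4.94 + 1) ξ₂ = 417.1 → ξ₂ = 70.22 kmol, ξ₁ = 346.9 kmol.
Outlet amounts (n = n₀ + Σ ν·ξ):
  C: 524 − 1(346.9) − 1(70.22) = 106.9
  A: 0 + 1(346.9) = 346.9
  D: 0 + 1(70.22) = 70.22
  B: 0 + 2(70.22) = 140.4
Total out = 664.4 kmol; y_B = 140.4 / 664.4 = 0.2114.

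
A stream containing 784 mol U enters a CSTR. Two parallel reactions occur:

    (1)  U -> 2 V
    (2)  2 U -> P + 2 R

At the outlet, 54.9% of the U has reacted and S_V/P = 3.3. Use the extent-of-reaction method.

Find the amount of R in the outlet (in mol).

236 mol

Conversion of U: U consumed = 0.549 × 784 = 430.4 mol = 1ξ₁ + 2ξ₂.
Selectivity: 2ξ₁ / (1ξ₂) = 3.3 → ξ₁ = 1.65 ξ₂.
Substitute: (1·1.65 + 2) ξ₂ = 430.4 → ξ₂ = 117.9 mol, ξ₁ = 194.6 mol.
Outlet amounts (n = n₀ + Σ ν·ξ):
  U: 784 − 1(194.6) − 2(117.9) = 353.6
  V: 0 + 2(194.6) = 389.1
  P: 0 + 1(117.9) = 117.9
  R: 0 + 2(117.9) = 235.8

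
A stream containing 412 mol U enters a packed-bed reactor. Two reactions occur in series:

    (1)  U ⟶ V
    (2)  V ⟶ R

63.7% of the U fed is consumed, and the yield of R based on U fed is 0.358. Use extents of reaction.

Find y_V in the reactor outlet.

Conversion of U: U consumed = 1ξ₁ = 0.637 × 412 → ξ₁ = 262.4 mol.
Yield of R: 1ξ₂ / 412 = 0.358 → ξ₂ = 147.5 mol.
Outlet amounts (n = n₀ + Σ ν·ξ):
  U: 412 − 1(262.4) = 149.6
  V: 0 + 1(262.4) − 1(147.5) = 114.9
  R: 0 + 1(147.5) = 147.5
Total out = 412 mol; y_V = 114.9 / 412 = 0.279.

0.279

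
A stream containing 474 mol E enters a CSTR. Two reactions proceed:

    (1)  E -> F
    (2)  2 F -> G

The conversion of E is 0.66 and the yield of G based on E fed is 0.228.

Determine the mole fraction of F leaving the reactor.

0.264

Conversion of E: E consumed = 1ξ₁ = 0.66 × 474 → ξ₁ = 312.8 mol.
Yield of G: 1ξ₂ / 474 = 0.228 → ξ₂ = 108.1 mol.
Outlet amounts (n = n₀ + Σ ν·ξ):
  E: 474 − 1(312.8) = 161.2
  F: 0 + 1(312.8) − 2(108.1) = 96.7
  G: 0 + 1(108.1) = 108.1
Total out = 365.9 mol; y_F = 96.7 / 365.9 = 0.2642.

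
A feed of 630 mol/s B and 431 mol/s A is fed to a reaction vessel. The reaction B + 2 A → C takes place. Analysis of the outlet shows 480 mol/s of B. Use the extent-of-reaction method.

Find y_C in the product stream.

For B: n = n₀ − 1ξ → 480 = 630 − 1ξ, giving ξ = 150 mol/s.
Outlet amounts (n = n₀ + ν ξ):
  B: 630 − 1(150) = 480
  A: 431 − 2(150) = 131
  C: 0 + 1(150) = 150
Total out = 761 mol/s; y_C = 150 / 761 = 0.1971.

0.197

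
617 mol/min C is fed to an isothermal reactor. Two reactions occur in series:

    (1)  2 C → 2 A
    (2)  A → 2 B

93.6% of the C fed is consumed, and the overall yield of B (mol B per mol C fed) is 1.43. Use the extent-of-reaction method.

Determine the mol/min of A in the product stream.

136 mol/min

Conversion of C: C consumed = 2ξ₁ = 0.936 × 617 → ξ₁ = 288.8 mol/min.
Yield of B: 2ξ₂ / 617 = 1.43 → ξ₂ = 441.2 mol/min.
Outlet amounts (n = n₀ + Σ ν·ξ):
  C: 617 − 2(288.8) = 39.49
  A: 0 + 2(288.8) − 1(441.2) = 136.4
  B: 0 + 2(441.2) = 882.3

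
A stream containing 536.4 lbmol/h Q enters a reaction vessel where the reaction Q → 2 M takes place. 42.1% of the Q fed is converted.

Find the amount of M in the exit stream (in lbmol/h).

Q reacted = 0.421 × 536.4 = 225.8 lbmol/h; ν_Q = −1, so ξ = 225.8/1 = 225.8 lbmol/h.
Outlet amounts (n = n₀ + ν ξ):
  Q: 536.4 − 1(225.8) = 310.6
  M: 0 + 2(225.8) = 451.6

452 lbmol/h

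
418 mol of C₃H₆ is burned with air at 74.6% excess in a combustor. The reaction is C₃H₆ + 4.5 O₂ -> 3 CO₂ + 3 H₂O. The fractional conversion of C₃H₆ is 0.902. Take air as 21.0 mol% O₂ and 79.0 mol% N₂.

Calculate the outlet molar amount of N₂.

Stoichiometric O₂ = 4.5 × 418 = 1881 mol; O₂ fed = 1881 × 1.746 = 3284 mol.
N₂ fed = 3284 × 79/21 = 12350 mol.
Fuel reacted = 0.902 × 418 → ξ = 377 mol.
Outlet (n = n₀ + ν ξ):
  C₃H₆: 418 − 1(377) = 40.96
  O₂: 3284 − 4.5(377) = 1588
  N₂: 12350 (inert)
  CO₂: 0 + 3(377) = 1131
  H₂O: 0 + 3(377) = 1131

12400 mol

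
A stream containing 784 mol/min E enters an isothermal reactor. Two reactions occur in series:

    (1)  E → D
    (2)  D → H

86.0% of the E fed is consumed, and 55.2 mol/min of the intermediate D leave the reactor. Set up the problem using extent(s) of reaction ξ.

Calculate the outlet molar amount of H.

619 mol/min

Conversion of E: E consumed = 1ξ₁ = 0.86 × 784 → ξ₁ = 674.2 mol/min.
D balance: n_D = 0 + 1ξ₁ − 1ξ₂ = 55.2 → ξ₂ = (1·674.2 − 55.2)/1 = 619 mol/min.
Outlet amounts (n = n₀ + Σ ν·ξ):
  E: 784 − 1(674.2) = 109.8
  D: 0 + 1(674.2) − 1(619) = 55.2
  H: 0 + 1(619) = 619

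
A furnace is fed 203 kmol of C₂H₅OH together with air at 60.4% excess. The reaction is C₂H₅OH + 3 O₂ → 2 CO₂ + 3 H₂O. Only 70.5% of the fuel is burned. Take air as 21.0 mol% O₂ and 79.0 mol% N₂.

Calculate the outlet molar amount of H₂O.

429 kmol

Stoichiometric O₂ = 3 × 203 = 609 kmol; O₂ fed = 609 × 1.604 = 976.8 kmol.
N₂ fed = 976.8 × 79/21 = 3675 kmol.
Fuel reacted = 0.705 × 203 → ξ = 143.1 kmol.
Outlet (n = n₀ + ν ξ):
  C₂H₅OH: 203 − 1(143.1) = 59.89
  O₂: 976.8 − 3(143.1) = 547.5
  N₂: 3675 (inert)
  CO₂: 0 + 2(143.1) = 286.2
  H₂O: 0 + 3(143.1) = 429.3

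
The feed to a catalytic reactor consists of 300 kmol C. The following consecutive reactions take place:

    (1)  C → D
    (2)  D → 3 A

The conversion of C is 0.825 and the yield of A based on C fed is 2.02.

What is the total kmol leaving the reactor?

Conversion of C: C consumed = 1ξ₁ = 0.825 × 300 → ξ₁ = 247.5 kmol.
Yield of A: 3ξ₂ / 300 = 2.02 → ξ₂ = 202 kmol.
Outlet amounts (n = n₀ + Σ ν·ξ):
  C: 300 − 1(247.5) = 52.5
  D: 0 + 1(247.5) − 1(202) = 45.5
  A: 0 + 3(202) = 606
Total out = 52.5 + 45.5 + 606 = 704 kmol.

704 kmol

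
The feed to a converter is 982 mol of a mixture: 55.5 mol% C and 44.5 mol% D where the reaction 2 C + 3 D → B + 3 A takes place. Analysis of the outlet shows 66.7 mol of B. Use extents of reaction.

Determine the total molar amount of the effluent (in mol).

For B: n = n₀ + 1ξ → 66.7 = 0 + 1ξ, giving ξ = 66.7 mol.
Outlet amounts (n = n₀ + ν ξ):
  C: 545 − 2(66.7) = 411.6
  D: 437 − 3(66.7) = 236.9
  B: 0 + 1(66.7) = 66.7
  A: 0 + 3(66.7) = 200.1
Total out = 411.6 + 236.9 + 66.7 + 200.1 = 915.3 mol.

915 mol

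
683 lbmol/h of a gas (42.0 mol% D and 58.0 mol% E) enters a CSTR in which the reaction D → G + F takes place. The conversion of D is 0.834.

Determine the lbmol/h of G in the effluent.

D reacted = 0.834 × 286.9 = 239.2 lbmol/h; ν_D = −1, so ξ = 239.2/1 = 239.2 lbmol/h.
Outlet amounts (n = n₀ + ν ξ):
  D: 286.9 − 1(239.2) = 47.62
  G: 0 + 1(239.2) = 239.2
  F: 0 + 1(239.2) = 239.2
  E: 396.1 (inert)

239 lbmol/h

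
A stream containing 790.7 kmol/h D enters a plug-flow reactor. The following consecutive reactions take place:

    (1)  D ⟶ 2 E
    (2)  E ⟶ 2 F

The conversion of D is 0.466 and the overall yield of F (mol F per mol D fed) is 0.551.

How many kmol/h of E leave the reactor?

Conversion of D: D consumed = 1ξ₁ = 0.466 × 790.7 → ξ₁ = 368.5 kmol/h.
Yield of F: 2ξ₂ / 790.7 = 0.551 → ξ₂ = 217.8 kmol/h.
Outlet amounts (n = n₀ + Σ ν·ξ):
  D: 790.7 − 1(368.5) = 422.2
  E: 0 + 2(368.5) − 1(217.8) = 519.1
  F: 0 + 2(217.8) = 435.7

519 kmol/h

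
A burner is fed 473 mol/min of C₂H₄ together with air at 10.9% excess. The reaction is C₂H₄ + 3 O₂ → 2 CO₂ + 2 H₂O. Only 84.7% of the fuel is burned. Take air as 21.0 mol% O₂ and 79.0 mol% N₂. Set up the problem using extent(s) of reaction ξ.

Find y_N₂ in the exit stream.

Stoichiometric O₂ = 3 × 473 = 1419 mol/min; O₂ fed = 1419 × 1.109 = 1574 mol/min.
N₂ fed = 1574 × 79/21 = 5920 mol/min.
Fuel reacted = 0.847 × 473 → ξ = 400.6 mol/min.
Outlet (n = n₀ + ν ξ):
  C₂H₄: 473 − 1(400.6) = 72.37
  O₂: 1574 − 3(400.6) = 371.8
  N₂: 5920 (inert)
  CO₂: 0 + 2(400.6) = 801.3
  H₂O: 0 + 2(400.6) = 801.3
Total out = 7967 mol/min; y_N₂ = 5920 / 7967 = 0.7431.

0.743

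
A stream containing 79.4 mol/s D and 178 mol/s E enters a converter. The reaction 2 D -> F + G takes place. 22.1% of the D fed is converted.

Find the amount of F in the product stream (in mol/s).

D reacted = 0.221 × 79.4 = 17.55 mol/s; ν_D = −2, so ξ = 17.55/2 = 8.774 mol/s.
Outlet amounts (n = n₀ + ν ξ):
  D: 79.4 − 2(8.774) = 61.85
  F: 0 + 1(8.774) = 8.774
  G: 0 + 1(8.774) = 8.774
  E: 178 (inert)

8.77 mol/s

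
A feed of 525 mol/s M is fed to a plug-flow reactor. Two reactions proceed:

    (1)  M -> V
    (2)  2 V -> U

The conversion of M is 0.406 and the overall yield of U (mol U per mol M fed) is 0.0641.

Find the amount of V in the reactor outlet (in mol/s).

Conversion of M: M consumed = 1ξ₁ = 0.406 × 525 → ξ₁ = 213.2 mol/s.
Yield of U: 1ξ₂ / 525 = 0.0641 → ξ₂ = 33.65 mol/s.
Outlet amounts (n = n₀ + Σ ν·ξ):
  M: 525 − 1(213.2) = 311.9
  V: 0 + 1(213.2) − 2(33.65) = 145.8
  U: 0 + 1(33.65) = 33.65

146 mol/s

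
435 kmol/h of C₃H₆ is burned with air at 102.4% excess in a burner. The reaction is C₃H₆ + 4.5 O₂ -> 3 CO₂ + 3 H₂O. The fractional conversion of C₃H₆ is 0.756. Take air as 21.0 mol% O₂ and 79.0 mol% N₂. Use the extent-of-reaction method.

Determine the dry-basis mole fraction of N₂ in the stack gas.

Stoichiometric O₂ = 4.5 × 435 = 1958 kmol/h; O₂ fed = 1958 × 2.024 = 3962 kmol/h.
N₂ fed = 3962 × 79/21 = 14900 kmol/h.
Fuel reacted = 0.756 × 435 → ξ = 328.9 kmol/h.
Outlet (n = n₀ + ν ξ):
  C₃H₆: 435 − 1(328.9) = 106.1
  O₂: 3962 − 4.5(328.9) = 2482
  N₂: 14900 (inert)
  CO₂: 0 + 3(328.9) = 986.6
  H₂O: 0 + 3(328.9) = 986.6
Dry total = 18480 kmol/h; y_N₂ (dry) = 14900 / 18480 = 0.8066.

0.807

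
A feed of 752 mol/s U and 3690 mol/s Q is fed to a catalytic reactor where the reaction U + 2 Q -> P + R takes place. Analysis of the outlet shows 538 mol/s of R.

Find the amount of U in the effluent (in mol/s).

For R: n = n₀ + 1ξ → 538 = 0 + 1ξ, giving ξ = 538 mol/s.
Outlet amounts (n = n₀ + ν ξ):
  U: 752 − 1(538) = 214
  Q: 3690 − 2(538) = 2614
  P: 0 + 1(538) = 538
  R: 0 + 1(538) = 538

214 mol/s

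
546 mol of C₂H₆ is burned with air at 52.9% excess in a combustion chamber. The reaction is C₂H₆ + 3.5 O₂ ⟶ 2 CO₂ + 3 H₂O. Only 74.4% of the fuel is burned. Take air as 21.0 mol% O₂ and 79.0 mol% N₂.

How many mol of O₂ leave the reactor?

1500 mol

Stoichiometric O₂ = 3.5 × 546 = 1911 mol; O₂ fed = 1911 × 1.529 = 2922 mol.
N₂ fed = 2922 × 79/21 = 10990 mol.
Fuel reacted = 0.744 × 546 → ξ = 406.2 mol.
Outlet (n = n₀ + ν ξ):
  C₂H₆: 546 − 1(406.2) = 139.8
  O₂: 2922 − 3.5(406.2) = 1500
  N₂: 10990 (inert)
  CO₂: 0 + 2(406.2) = 812.4
  H₂O: 0 + 3(406.2) = 1219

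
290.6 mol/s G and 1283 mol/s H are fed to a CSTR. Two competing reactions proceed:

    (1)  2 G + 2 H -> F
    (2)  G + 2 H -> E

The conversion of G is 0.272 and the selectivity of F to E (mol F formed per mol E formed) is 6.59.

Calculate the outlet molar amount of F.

36.7 mol/s

Conversion of G: G consumed = 0.272 × 290.6 = 79.04 mol/s = 2ξ₁ + 1ξ₂.
Selectivity: 1ξ₁ / (1ξ₂) = 6.59 → ξ₁ = 6.59 ξ₂.
Substitute: (2·6.59 + 1) ξ₂ = 79.04 → ξ₂ = 5.574 mol/s, ξ₁ = 36.73 mol/s.
Outlet amounts (n = n₀ + Σ ν·ξ):
  G: 290.6 − 2(36.73) − 1(5.574) = 211.6
  H: 1283 − 2(36.73) − 2(5.574) = 1198
  F: 0 + 1(36.73) = 36.73
  E: 0 + 1(5.574) = 5.574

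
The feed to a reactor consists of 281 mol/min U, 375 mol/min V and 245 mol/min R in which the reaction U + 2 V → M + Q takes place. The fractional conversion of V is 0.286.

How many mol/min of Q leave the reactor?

53.6 mol/min

V reacted = 0.286 × 375 = 107.2 mol/min; ν_V = −2, so ξ = 107.2/2 = 53.62 mol/min.
Outlet amounts (n = n₀ + ν ξ):
  U: 281 − 1(53.62) = 227.4
  V: 375 − 2(53.62) = 267.8
  M: 0 + 1(53.62) = 53.62
  Q: 0 + 1(53.62) = 53.62
  R: 245 (inert)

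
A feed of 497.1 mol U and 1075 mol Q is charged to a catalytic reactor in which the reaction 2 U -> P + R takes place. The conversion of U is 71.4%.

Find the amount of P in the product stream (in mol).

177 mol

U reacted = 0.714 × 497.1 = 354.9 mol; ν_U = −2, so ξ = 354.9/2 = 177.5 mol.
Outlet amounts (n = n₀ + ν ξ):
  U: 497.1 − 2(177.5) = 142.2
  P: 0 + 1(177.5) = 177.5
  R: 0 + 1(177.5) = 177.5
  Q: 1075 (inert)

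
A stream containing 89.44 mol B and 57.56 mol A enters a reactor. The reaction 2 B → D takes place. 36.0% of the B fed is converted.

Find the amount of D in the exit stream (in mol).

16.1 mol

B reacted = 0.36 × 89.44 = 32.2 mol; ν_B = −2, so ξ = 32.2/2 = 16.1 mol.
Outlet amounts (n = n₀ + ν ξ):
  B: 89.44 − 2(16.1) = 57.24
  D: 0 + 1(16.1) = 16.1
  A: 57.56 (inert)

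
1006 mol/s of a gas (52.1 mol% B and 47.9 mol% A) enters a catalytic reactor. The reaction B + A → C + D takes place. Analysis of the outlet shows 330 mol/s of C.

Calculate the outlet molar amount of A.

For C: n = n₀ + 1ξ → 330 = 0 + 1ξ, giving ξ = 330 mol/s.
Outlet amounts (n = n₀ + ν ξ):
  B: 524.1 − 1(330) = 194.1
  A: 481.9 − 1(330) = 151.9
  C: 0 + 1(330) = 330
  D: 0 + 1(330) = 330

152 mol/s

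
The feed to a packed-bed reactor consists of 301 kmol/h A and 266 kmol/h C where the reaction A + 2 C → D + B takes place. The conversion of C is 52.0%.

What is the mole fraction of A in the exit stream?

0.466

C reacted = 0.52 × 266 = 138.3 kmol/h; ν_C = −2, so ξ = 138.3/2 = 69.16 kmol/h.
Outlet amounts (n = n₀ + ν ξ):
  A: 301 − 1(69.16) = 231.8
  C: 266 − 2(69.16) = 127.7
  D: 0 + 1(69.16) = 69.16
  B: 0 + 1(69.16) = 69.16
Total out = 497.8 kmol/h; y_A = 231.8 / 497.8 = 0.4657.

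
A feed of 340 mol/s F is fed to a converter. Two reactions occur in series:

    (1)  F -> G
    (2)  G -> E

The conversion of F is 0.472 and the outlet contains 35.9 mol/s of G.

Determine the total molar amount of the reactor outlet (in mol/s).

340 mol/s

Conversion of F: F consumed = 1ξ₁ = 0.472 × 340 → ξ₁ = 160.5 mol/s.
G balance: n_G = 0 + 1ξ₁ − 1ξ₂ = 35.9 → ξ₂ = (1·160.5 − 35.9)/1 = 124.6 mol/s.
Outlet amounts (n = n₀ + Σ ν·ξ):
  F: 340 − 1(160.5) = 179.5
  G: 0 + 1(160.5) − 1(124.6) = 35.9
  E: 0 + 1(124.6) = 124.6
Total out = 179.5 + 35.9 + 124.6 = 340 mol/s.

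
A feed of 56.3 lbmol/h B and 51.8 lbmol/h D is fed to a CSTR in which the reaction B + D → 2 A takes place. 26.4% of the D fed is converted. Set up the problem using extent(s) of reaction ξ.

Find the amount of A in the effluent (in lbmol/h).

D reacted = 0.264 × 51.8 = 13.68 lbmol/h; ν_D = −1, so ξ = 13.68/1 = 13.68 lbmol/h.
Outlet amounts (n = n₀ + ν ξ):
  B: 56.3 − 1(13.68) = 42.62
  D: 51.8 − 1(13.68) = 38.12
  A: 0 + 2(13.68) = 27.35

27.4 lbmol/h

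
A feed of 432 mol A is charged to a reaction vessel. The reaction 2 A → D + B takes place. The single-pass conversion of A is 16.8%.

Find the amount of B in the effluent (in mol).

36.3 mol

A reacted = 0.168 × 432 = 72.58 mol; ν_A = −2, so ξ = 72.58/2 = 36.29 mol.
Outlet amounts (n = n₀ + ν ξ):
  A: 432 − 2(36.29) = 359.4
  D: 0 + 1(36.29) = 36.29
  B: 0 + 1(36.29) = 36.29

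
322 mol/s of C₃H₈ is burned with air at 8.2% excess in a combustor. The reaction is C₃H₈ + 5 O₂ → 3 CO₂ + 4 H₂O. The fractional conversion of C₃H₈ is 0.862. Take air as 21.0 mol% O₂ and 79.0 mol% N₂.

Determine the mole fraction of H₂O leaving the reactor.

Stoichiometric O₂ = 5 × 322 = 1610 mol/s; O₂ fed = 1610 × 1.082 = 1742 mol/s.
N₂ fed = 1742 × 79/21 = 6553 mol/s.
Fuel reacted = 0.862 × 322 → ξ = 277.6 mol/s.
Outlet (n = n₀ + ν ξ):
  C₃H₈: 322 − 1(277.6) = 44.44
  O₂: 1742 − 5(277.6) = 354.2
  N₂: 6553 (inert)
  CO₂: 0 + 3(277.6) = 832.7
  H₂O: 0 + 4(277.6) = 1110
Total out = 8895 mol/s; y_H₂O = 1110 / 8895 = 0.1248.

0.125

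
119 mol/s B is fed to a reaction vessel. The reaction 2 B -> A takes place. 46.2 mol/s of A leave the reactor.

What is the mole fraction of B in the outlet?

0.365

For A: n = n₀ + 1ξ → 46.2 = 0 + 1ξ, giving ξ = 46.2 mol/s.
Outlet amounts (n = n₀ + ν ξ):
  B: 119 − 2(46.2) = 26.6
  A: 0 + 1(46.2) = 46.2
Total out = 72.8 mol/s; y_B = 26.6 / 72.8 = 0.3654.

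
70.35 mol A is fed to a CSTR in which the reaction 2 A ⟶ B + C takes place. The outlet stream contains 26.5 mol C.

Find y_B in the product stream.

0.377

For C: n = n₀ + 1ξ → 26.5 = 0 + 1ξ, giving ξ = 26.5 mol.
Outlet amounts (n = n₀ + ν ξ):
  A: 70.35 − 2(26.5) = 17.35
  B: 0 + 1(26.5) = 26.5
  C: 0 + 1(26.5) = 26.5
Total out = 70.35 mol; y_B = 26.5 / 70.35 = 0.3767.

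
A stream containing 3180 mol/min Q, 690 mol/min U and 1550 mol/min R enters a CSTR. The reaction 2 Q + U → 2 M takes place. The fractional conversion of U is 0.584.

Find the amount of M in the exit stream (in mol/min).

806 mol/min

U reacted = 0.584 × 690 = 403 mol/min; ν_U = −1, so ξ = 403/1 = 403 mol/min.
Outlet amounts (n = n₀ + ν ξ):
  Q: 3180 − 2(403) = 2374
  U: 690 − 1(403) = 287
  M: 0 + 2(403) = 805.9
  R: 1550 (inert)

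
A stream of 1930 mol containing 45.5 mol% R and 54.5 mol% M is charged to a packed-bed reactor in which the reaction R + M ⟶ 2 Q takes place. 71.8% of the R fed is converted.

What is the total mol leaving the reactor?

R reacted = 0.718 × 878.1 = 630.5 mol; ν_R = −1, so ξ = 630.5/1 = 630.5 mol.
Outlet amounts (n = n₀ + ν ξ):
  R: 878.1 − 1(630.5) = 247.6
  M: 1052 − 1(630.5) = 421.3
  Q: 0 + 2(630.5) = 1261
Total out = 247.6 + 421.3 + 1261 = 1930 mol.

1930 mol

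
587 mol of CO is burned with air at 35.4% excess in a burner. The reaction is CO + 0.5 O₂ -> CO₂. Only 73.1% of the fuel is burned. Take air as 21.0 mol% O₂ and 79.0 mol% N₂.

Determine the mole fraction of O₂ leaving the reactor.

0.0807

Stoichiometric O₂ = 0.5 × 587 = 293.5 mol; O₂ fed = 293.5 × 1.354 = 397.4 mol.
N₂ fed = 397.4 × 79/21 = 1495 mol.
Fuel reacted = 0.731 × 587 → ξ = 429.1 mol.
Outlet (n = n₀ + ν ξ):
  CO: 587 − 1(429.1) = 157.9
  O₂: 397.4 − 0.5(429.1) = 182.9
  N₂: 1495 (inert)
  CO₂: 0 + 1(429.1) = 429.1
Total out = 2265 mol; y_O₂ = 182.9 / 2265 = 0.08073.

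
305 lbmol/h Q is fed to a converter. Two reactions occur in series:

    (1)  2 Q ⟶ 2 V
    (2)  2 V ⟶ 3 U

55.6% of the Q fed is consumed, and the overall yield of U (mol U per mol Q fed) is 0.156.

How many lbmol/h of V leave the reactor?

138 lbmol/h

Conversion of Q: Q consumed = 2ξ₁ = 0.556 × 305 → ξ₁ = 84.79 lbmol/h.
Yield of U: 3ξ₂ / 305 = 0.156 → ξ₂ = 15.86 lbmol/h.
Outlet amounts (n = n₀ + Σ ν·ξ):
  Q: 305 − 2(84.79) = 135.4
  V: 0 + 2(84.79) − 2(15.86) = 137.9
  U: 0 + 3(15.86) = 47.58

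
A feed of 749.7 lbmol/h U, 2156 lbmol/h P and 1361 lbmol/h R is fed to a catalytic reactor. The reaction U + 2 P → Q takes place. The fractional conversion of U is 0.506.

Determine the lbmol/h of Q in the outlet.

379 lbmol/h

U reacted = 0.506 × 749.7 = 379.3 lbmol/h; ν_U = −1, so ξ = 379.3/1 = 379.3 lbmol/h.
Outlet amounts (n = n₀ + ν ξ):
  U: 749.7 − 1(379.3) = 370.4
  P: 2156 − 2(379.3) = 1397
  Q: 0 + 1(379.3) = 379.3
  R: 1361 (inert)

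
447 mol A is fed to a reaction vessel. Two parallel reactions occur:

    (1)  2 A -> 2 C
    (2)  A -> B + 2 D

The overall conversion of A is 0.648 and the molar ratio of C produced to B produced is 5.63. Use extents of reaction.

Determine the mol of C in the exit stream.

Conversion of A: A consumed = 0.648 × 447 = 289.7 mol = 2ξ₁ + 1ξ₂.
Selectivity: 2ξ₁ / (1ξ₂) = 5.63 → ξ₁ = 2.815 ξ₂.
Substitute: (2·2.815 + 1) ξ₂ = 289.7 → ξ₂ = 43.69 mol, ξ₁ = 123 mol.
Outlet amounts (n = n₀ + Σ ν·ξ):
  A: 447 − 2(123) − 1(43.69) = 157.3
  C: 0 + 2(123) = 246
  B: 0 + 1(43.69) = 43.69
  D: 0 + 2(43.69) = 87.38

246 mol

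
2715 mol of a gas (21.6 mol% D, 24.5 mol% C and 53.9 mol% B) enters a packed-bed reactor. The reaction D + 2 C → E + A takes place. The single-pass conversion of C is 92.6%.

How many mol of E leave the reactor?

308 mol

C reacted = 0.926 × 665.2 = 616 mol; ν_C = −2, so ξ = 616/2 = 308 mol.
Outlet amounts (n = n₀ + ν ξ):
  D: 586.4 − 1(308) = 278.5
  C: 665.2 − 2(308) = 49.22
  E: 0 + 1(308) = 308
  A: 0 + 1(308) = 308
  B: 1463 (inert)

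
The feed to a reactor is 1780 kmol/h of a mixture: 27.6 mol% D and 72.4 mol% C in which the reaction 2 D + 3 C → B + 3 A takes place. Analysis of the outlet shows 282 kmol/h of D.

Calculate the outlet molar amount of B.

105 kmol/h

For D: n = n₀ − 2ξ → 282 = 491.3 − 2ξ, giving ξ = 104.6 kmol/h.
Outlet amounts (n = n₀ + ν ξ):
  D: 491.3 − 2(104.6) = 282
  C: 1289 − 3(104.6) = 974.8
  B: 0 + 1(104.6) = 104.6
  A: 0 + 3(104.6) = 313.9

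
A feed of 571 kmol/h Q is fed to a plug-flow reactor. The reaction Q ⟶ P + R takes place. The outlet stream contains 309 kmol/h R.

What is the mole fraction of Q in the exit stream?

0.298

For R: n = n₀ + 1ξ → 309 = 0 + 1ξ, giving ξ = 309 kmol/h.
Outlet amounts (n = n₀ + ν ξ):
  Q: 571 − 1(309) = 262
  P: 0 + 1(309) = 309
  R: 0 + 1(309) = 309
Total out = 880 kmol/h; y_Q = 262 / 880 = 0.2977.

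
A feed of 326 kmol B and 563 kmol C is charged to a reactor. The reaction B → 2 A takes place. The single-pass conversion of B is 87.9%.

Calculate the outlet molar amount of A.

573 kmol

B reacted = 0.879 × 326 = 286.6 kmol; ν_B = −1, so ξ = 286.6/1 = 286.6 kmol.
Outlet amounts (n = n₀ + ν ξ):
  B: 326 − 1(286.6) = 39.45
  A: 0 + 2(286.6) = 573.1
  C: 563 (inert)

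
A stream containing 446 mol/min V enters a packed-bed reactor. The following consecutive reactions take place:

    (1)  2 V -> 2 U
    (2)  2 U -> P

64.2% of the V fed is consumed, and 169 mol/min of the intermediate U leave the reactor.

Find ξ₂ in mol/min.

ξ₂ = 58.7 mol/min

Conversion of V: V consumed = 2ξ₁ = 0.642 × 446 → ξ₁ = 143.2 mol/min.
U balance: n_U = 0 + 2ξ₁ − 2ξ₂ = 169 → ξ₂ = (2·143.2 − 169)/2 = 58.67 mol/min.
Outlet amounts (n = n₀ + Σ ν·ξ):
  V: 446 − 2(143.2) = 159.7
  U: 0 + 2(143.2) − 2(58.67) = 169
  P: 0 + 1(58.67) = 58.67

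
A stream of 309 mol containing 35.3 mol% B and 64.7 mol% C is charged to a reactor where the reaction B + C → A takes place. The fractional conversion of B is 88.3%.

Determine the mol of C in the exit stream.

B reacted = 0.883 × 109.1 = 96.31 mol; ν_B = −1, so ξ = 96.31/1 = 96.31 mol.
Outlet amounts (n = n₀ + ν ξ):
  B: 109.1 − 1(96.31) = 12.76
  C: 199.9 − 1(96.31) = 103.6
  A: 0 + 1(96.31) = 96.31

104 mol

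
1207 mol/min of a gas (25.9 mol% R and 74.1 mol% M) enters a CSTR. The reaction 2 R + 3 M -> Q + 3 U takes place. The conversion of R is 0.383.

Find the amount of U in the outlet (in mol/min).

R reacted = 0.383 × 312.6 = 119.7 mol/min; ν_R = −2, so ξ = 119.7/2 = 59.87 mol/min.
Outlet amounts (n = n₀ + ν ξ):
  R: 312.6 − 2(59.87) = 192.9
  M: 894.4 − 3(59.87) = 714.8
  Q: 0 + 1(59.87) = 59.87
  U: 0 + 3(59.87) = 179.6

180 mol/min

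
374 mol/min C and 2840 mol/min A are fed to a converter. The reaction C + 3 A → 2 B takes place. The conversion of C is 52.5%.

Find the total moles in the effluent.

C reacted = 0.525 × 374 = 196.3 mol/min; ν_C = −1, so ξ = 196.3/1 = 196.3 mol/min.
Outlet amounts (n = n₀ + ν ξ):
  C: 374 − 1(196.3) = 177.7
  A: 2840 − 3(196.3) = 2251
  B: 0 + 2(196.3) = 392.7
Total out = 177.7 + 2251 + 392.7 = 2821 mol/min.

2820 mol/min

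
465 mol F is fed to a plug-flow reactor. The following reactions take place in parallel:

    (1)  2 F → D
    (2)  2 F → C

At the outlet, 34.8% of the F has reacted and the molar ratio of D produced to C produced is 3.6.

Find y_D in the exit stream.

0.165

Conversion of F: F consumed = 0.348 × 465 = 161.8 mol = 2ξ₁ + 2ξ₂.
Selectivity: 1ξ₁ / (1ξ₂) = 3.6 → ξ₁ = 3.6 ξ₂.
Substitute: (2·3.6 + 2) ξ₂ = 161.8 → ξ₂ = 17.59 mol, ξ₁ = 63.32 mol.
Outlet amounts (n = n₀ + Σ ν·ξ):
  F: 465 − 2(63.32) − 2(17.59) = 303.2
  D: 0 + 1(63.32) = 63.32
  C: 0 + 1(17.59) = 17.59
Total out = 384.1 mol; y_D = 63.32 / 384.1 = 0.1649.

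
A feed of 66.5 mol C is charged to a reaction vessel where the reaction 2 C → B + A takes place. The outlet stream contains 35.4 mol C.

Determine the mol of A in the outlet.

For C: n = n₀ − 2ξ → 35.4 = 66.5 − 2ξ, giving ξ = 15.55 mol.
Outlet amounts (n = n₀ + ν ξ):
  C: 66.5 − 2(15.55) = 35.4
  B: 0 + 1(15.55) = 15.55
  A: 0 + 1(15.55) = 15.55

15.6 mol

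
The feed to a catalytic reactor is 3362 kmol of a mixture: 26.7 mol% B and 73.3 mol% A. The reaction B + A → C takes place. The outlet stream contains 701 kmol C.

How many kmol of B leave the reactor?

197 kmol

For C: n = n₀ + 1ξ → 701 = 0 + 1ξ, giving ξ = 701 kmol.
Outlet amounts (n = n₀ + ν ξ):
  B: 897.7 − 1(701) = 196.7
  A: 2464 − 1(701) = 1763
  C: 0 + 1(701) = 701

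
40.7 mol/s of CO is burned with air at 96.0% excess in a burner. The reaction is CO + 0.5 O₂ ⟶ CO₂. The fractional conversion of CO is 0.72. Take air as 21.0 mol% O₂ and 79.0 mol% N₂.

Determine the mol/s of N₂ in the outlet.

Stoichiometric O₂ = 0.5 × 40.7 = 20.35 mol/s; O₂ fed = 20.35 × 1.960 = 39.89 mol/s.
N₂ fed = 39.89 × 79/21 = 150 mol/s.
Fuel reacted = 0.72 × 40.7 → ξ = 29.3 mol/s.
Outlet (n = n₀ + ν ξ):
  CO: 40.7 − 1(29.3) = 11.4
  O₂: 39.89 − 0.5(29.3) = 25.23
  N₂: 150 (inert)
  CO₂: 0 + 1(29.3) = 29.3

150 mol/s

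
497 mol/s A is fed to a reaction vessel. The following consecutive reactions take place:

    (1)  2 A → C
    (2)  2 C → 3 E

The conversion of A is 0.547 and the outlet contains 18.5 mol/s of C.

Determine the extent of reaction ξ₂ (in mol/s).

ξ₂ = 58.7 mol/s

Conversion of A: A consumed = 2ξ₁ = 0.547 × 497 → ξ₁ = 135.9 mol/s.
C balance: n_C = 0 + 1ξ₁ − 2ξ₂ = 18.5 → ξ₂ = (1·135.9 − 18.5)/2 = 58.71 mol/s.
Outlet amounts (n = n₀ + Σ ν·ξ):
  A: 497 − 2(135.9) = 225.1
  C: 0 + 1(135.9) − 2(58.71) = 18.5
  E: 0 + 3(58.71) = 176.1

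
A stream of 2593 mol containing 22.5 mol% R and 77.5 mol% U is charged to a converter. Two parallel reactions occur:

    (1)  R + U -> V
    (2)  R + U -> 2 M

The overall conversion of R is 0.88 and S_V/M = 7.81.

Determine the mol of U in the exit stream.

1500 mol

Conversion of R: R consumed = 0.88 × 583.4 = 513.4 mol = 1ξ₁ + 1ξ₂.
Selectivity: 1ξ₁ / (2ξ₂) = 7.81 → ξ₁ = 15.62 ξ₂.
Substitute: (1·15.62 + 1) ξ₂ = 513.4 → ξ₂ = 30.89 mol, ξ₁ = 482.5 mol.
Outlet amounts (n = n₀ + Σ ν·ξ):
  R: 583.4 − 1(482.5) − 1(30.89) = 70.01
  U: 2010 − 1(482.5) − 1(30.89) = 1496
  V: 0 + 1(482.5) = 482.5
  M: 0 + 2(30.89) = 61.78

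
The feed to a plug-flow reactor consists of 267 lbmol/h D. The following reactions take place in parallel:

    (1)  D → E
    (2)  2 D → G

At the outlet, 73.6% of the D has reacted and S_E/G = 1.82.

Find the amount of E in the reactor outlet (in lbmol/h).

Conversion of D: D consumed = 0.736 × 267 = 196.5 lbmol/h = 1ξ₁ + 2ξ₂.
Selectivity: 1ξ₁ / (1ξ₂) = 1.82 → ξ₁ = 1.82 ξ₂.
Substitute: (1·1.82 + 2) ξ₂ = 196.5 → ξ₂ = 51.44 lbmol/h, ξ₁ = 93.63 lbmol/h.
Outlet amounts (n = n₀ + Σ ν·ξ):
  D: 267 − 1(93.63) − 2(51.44) = 70.49
  E: 0 + 1(93.63) = 93.63
  G: 0 + 1(51.44) = 51.44

93.6 lbmol/h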